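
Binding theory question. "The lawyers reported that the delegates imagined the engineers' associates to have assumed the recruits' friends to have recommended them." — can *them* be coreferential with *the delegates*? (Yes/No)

*them* is a pronoun; Principle B requires it to be free in its binding domain — the clause headed by 'recommended'.
— the delegates: subject of the clause headed by 'imagined'; c-commands the pronoun but lies outside its binding domain — allowed.

Yes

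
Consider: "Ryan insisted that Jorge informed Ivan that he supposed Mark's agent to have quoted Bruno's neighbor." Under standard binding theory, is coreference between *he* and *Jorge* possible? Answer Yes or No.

*Jorge* is an R-expression; Principle C requires it to be free (not bound by any c-commanding expression).
— he: subject of the clause headed by 'supposed'; the pronoun does not c-command the R-expression — coreference allowed.

Yes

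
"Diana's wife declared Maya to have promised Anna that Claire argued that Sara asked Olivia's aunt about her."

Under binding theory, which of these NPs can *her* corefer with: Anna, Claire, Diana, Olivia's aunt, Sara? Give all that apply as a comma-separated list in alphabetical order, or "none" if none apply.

Anna, Claire, Diana

*her* is a pronoun; Principle B requires it to be free in its binding domain — the clause headed by 'asked'.
— Anna: object of the clause headed by 'promised'; c-commands the pronoun but lies outside its binding domain — allowed.
— Claire: subject of the clause headed by 'argued'; c-commands the pronoun but lies outside its binding domain — allowed.
— Diana: possessor inside the subject DP of the matrix clause; does not c-command the pronoun — Principle B does not apply; allowed.
— Olivia's aunt: object of the clause headed by 'asked'; c-commands the pronoun within its binding domain — blocked (Principle B).
— Sara: subject of the clause headed by 'asked'; c-commands the pronoun within its binding domain — blocked (Principle B).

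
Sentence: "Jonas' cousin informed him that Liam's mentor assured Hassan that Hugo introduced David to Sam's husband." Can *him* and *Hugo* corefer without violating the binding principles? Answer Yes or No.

*Hugo* is an R-expression; Principle C requires it to be free (not bound by any c-commanding expression).
— him: object of the matrix clause; the pronoun c-commands the R-expression — coreference blocked (Principle C).

No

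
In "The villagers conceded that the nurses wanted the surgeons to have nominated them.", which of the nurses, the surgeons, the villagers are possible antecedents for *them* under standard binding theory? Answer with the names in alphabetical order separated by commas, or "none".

*them* is a pronoun; Principle B requires it to be free in its binding domain — the clause headed by 'nominated'.
— the nurses: subject of the clause headed by 'wanted'; c-commands the pronoun but lies outside its binding domain — allowed.
— the surgeons: subject of the clause headed by 'nominated'; c-commands the pronoun within its binding domain — blocked (Principle B).
— the villagers: subject of the matrix clause; c-commands the pronoun but lies outside its binding domain — allowed.

the nurses, the villagers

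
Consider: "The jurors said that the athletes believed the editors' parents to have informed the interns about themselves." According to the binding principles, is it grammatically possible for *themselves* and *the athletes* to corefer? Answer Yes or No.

No

*themselves* is a reflexive; Principle A requires it to be bound within its binding domain — the clause headed by 'informed'.
— the athletes: subject of the clause headed by 'believed'; c-commands the reflexive but lies outside its binding domain — cannot bind it (Principle A).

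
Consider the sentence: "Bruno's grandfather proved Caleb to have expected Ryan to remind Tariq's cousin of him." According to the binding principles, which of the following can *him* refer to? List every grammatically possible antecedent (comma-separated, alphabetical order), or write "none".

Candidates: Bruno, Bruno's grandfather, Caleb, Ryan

Bruno, Bruno's grandfather, Caleb

*him* is a pronoun; Principle B requires it to be free in its binding domain — the clause headed by 'remind'.
— Bruno: possessor inside the subject DP of the matrix clause; does not c-command the pronoun — Principle B does not apply; allowed.
— Bruno's grandfather: subject of the matrix clause; c-commands the pronoun but lies outside its binding domain — allowed.
— Caleb: subject of the clause headed by 'expected'; c-commands the pronoun but lies outside its binding domain — allowed.
— Ryan: subject of the clause headed by 'remind'; c-commands the pronoun within its binding domain — blocked (Principle B).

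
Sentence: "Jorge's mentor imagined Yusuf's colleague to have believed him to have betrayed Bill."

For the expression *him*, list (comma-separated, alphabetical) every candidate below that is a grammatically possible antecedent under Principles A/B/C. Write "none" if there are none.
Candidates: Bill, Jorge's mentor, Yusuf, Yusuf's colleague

Jorge's mentor, Yusuf

*him* is a pronoun; Principle B requires it to be free in its binding domain — the clause headed by 'believed'.
— Bill: object of the clause headed by 'betrayed'; is c-commanded by the pronoun; coreference would bind this R-expression — blocked (Principle C).
— Jorge's mentor: subject of the matrix clause; c-commands the pronoun but lies outside its binding domain — allowed.
— Yusuf: possessor inside the subject DP of the clause headed by 'believed'; does not c-command the pronoun — Principle B does not apply; allowed.
— Yusuf's colleague: subject of the clause headed by 'believed'; c-commands the pronoun within its binding domain — blocked (Principle B).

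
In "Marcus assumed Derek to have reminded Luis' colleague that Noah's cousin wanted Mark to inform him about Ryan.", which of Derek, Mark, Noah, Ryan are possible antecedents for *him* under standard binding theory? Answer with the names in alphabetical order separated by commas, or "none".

Derek, Noah

*him* is a pronoun; Principle B requires it to be free in its binding domain — the clause headed by 'inform'.
— Derek: subject of the clause headed by 'reminded'; c-commands the pronoun but lies outside its binding domain — allowed.
— Mark: subject of the clause headed by 'inform'; c-commands the pronoun within its binding domain — blocked (Principle B).
— Noah: possessor inside the subject DP of the clause headed by 'wanted'; does not c-command the pronoun — Principle B does not apply; allowed.
— Ryan: second object of the clause headed by 'inform'; is c-commanded by the pronoun; coreference would bind this R-expression — blocked (Principle C).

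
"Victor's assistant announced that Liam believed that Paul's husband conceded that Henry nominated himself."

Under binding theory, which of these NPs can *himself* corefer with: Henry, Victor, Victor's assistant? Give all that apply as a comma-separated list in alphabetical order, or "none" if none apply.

*himself* is a reflexive; Principle A requires it to be bound within its binding domain — the clause headed by 'nominated'.
— Henry: subject of the clause headed by 'nominated'; c-commands the reflexive within its binding domain — allowed (Principle A).
— Victor: possessor inside the subject DP of the matrix clause; does not c-command the reflexive — cannot bind it (Principle A).
— Victor's assistant: subject of the matrix clause; c-commands the reflexive but lies outside its binding domain — cannot bind it (Principle A).

Henry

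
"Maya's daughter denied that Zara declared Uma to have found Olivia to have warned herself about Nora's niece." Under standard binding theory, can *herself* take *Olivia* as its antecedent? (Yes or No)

*herself* is a reflexive; Principle A requires it to be bound within its binding domain — the clause headed by 'warned'.
— Olivia: subject of the clause headed by 'warned'; c-commands the reflexive within its binding domain — allowed (Principle A).

Yes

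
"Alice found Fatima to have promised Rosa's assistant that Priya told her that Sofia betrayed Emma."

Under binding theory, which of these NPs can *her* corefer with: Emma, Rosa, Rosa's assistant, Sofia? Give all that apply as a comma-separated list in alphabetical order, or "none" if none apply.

Rosa, Rosa's assistant

*her* is a pronoun; Principle B requires it to be free in its binding domain — the clause headed by 'told'.
— Emma: object of the clause headed by 'betrayed'; is c-commanded by the pronoun; coreference would bind this R-expression — blocked (Principle C).
— Rosa: possessor inside the object DP of the clause headed by 'promised'; does not c-command the pronoun — Principle B does not apply; allowed.
— Rosa's assistant: object of the clause headed by 'promised'; c-commands the pronoun but lies outside its binding domain — allowed.
— Sofia: subject of the clause headed by 'betrayed'; is c-commanded by the pronoun; coreference would bind this R-expression — blocked (Principle C).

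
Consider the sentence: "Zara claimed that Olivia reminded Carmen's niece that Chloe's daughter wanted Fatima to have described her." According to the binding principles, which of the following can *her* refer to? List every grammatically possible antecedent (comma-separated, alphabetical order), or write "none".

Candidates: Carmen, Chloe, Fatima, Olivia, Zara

*her* is a pronoun; Principle B requires it to be free in its binding domain — the clause headed by 'described'.
— Carmen: possessor inside the object DP of the clause headed by 'reminded'; does not c-command the pronoun — Principle B does not apply; allowed.
— Chloe: possessor inside the subject DP of the clause headed by 'wanted'; does not c-command the pronoun — Principle B does not apply; allowed.
— Fatima: subject of the clause headed by 'described'; c-commands the pronoun within its binding domain — blocked (Principle B).
— Olivia: subject of the clause headed by 'reminded'; c-commands the pronoun but lies outside its binding domain — allowed.
— Zara: subject of the matrix clause; c-commands the pronoun but lies outside its binding domain — allowed.

Carmen, Chloe, Olivia, Zara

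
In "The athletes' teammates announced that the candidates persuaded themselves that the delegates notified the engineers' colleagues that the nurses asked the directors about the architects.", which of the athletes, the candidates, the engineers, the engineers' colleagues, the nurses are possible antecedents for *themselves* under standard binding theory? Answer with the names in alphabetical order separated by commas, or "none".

the candidates

*themselves* is a reflexive; Principle A requires it to be bound within its binding domain — the clause headed by 'persuaded'.
— the athletes: possessor inside the subject DP of the matrix clause; does not c-command the reflexive — cannot bind it (Principle A).
— the candidates: subject of the clause headed by 'persuaded'; c-commands the reflexive within its binding domain — allowed (Principle A).
— the engineers: possessor inside the object DP of the clause headed by 'notified'; does not c-command the reflexive — cannot bind it (Principle A).
— the engineers' colleagues: object of the clause headed by 'notified'; does not c-command the reflexive — cannot bind it (Principle A).
— the nurses: subject of the clause headed by 'asked'; does not c-command the reflexive — cannot bind it (Principle A).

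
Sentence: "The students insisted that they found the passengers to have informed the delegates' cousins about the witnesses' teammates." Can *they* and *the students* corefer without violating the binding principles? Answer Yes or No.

*the students* is an R-expression; Principle C requires it to be free (not bound by any c-commanding expression).
— they: subject of the clause headed by 'found'; the pronoun does not c-command the R-expression — coreference allowed.

Yes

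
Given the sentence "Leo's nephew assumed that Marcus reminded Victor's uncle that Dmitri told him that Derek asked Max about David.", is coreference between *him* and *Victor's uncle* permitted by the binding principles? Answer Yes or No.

Yes

*him* is a pronoun; Principle B requires it to be free in its binding domain — the clause headed by 'told'.
— Victor's uncle: object of the clause headed by 'reminded'; c-commands the pronoun but lies outside its binding domain — allowed.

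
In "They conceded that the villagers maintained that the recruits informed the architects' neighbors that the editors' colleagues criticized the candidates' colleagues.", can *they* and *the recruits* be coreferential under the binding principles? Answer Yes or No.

*the recruits* is an R-expression; Principle C requires it to be free (not bound by any c-commanding expression).
— they: subject of the matrix clause; the pronoun c-commands the R-expression — coreference blocked (Principle C).

No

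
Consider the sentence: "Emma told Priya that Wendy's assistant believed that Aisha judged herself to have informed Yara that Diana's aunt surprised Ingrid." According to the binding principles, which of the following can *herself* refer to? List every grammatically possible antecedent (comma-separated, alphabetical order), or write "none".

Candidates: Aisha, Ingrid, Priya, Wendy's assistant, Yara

Aisha

*herself* is a reflexive; Principle A requires it to be bound within its binding domain — the clause headed by 'judged'.
— Aisha: subject of the clause headed by 'judged'; c-commands the reflexive within its binding domain — allowed (Principle A).
— Ingrid: object of the clause headed by 'surprised'; does not c-command the reflexive — cannot bind it (Principle A).
— Priya: object of the matrix clause; c-commands the reflexive but lies outside its binding domain — cannot bind it (Principle A).
— Wendy's assistant: subject of the clause headed by 'believed'; c-commands the reflexive but lies outside its binding domain — cannot bind it (Principle A).
— Yara: object of the clause headed by 'informed'; does not c-command the reflexive — cannot bind it (Principle A).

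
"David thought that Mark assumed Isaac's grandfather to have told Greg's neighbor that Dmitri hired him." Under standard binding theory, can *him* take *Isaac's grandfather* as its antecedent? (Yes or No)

Yes

*him* is a pronoun; Principle B requires it to be free in its binding domain — the clause headed by 'hired'.
— Isaac's grandfather: subject of the clause headed by 'told'; c-commands the pronoun but lies outside its binding domain — allowed.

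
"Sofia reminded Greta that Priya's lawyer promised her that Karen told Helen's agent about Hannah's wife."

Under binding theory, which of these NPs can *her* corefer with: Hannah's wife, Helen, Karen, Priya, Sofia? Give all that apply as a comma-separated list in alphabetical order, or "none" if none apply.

*her* is a pronoun; Principle B requires it to be free in its binding domain — the clause headed by 'promised'.
— Hannah's wife: second object of the clause headed by 'told'; is c-commanded by the pronoun; coreference would bind this R-expression — blocked (Principle C).
— Helen: possessor inside the object DP of the clause headed by 'told'; is c-commanded by the pronoun; coreference would bind this R-expression — blocked (Principle C).
— Karen: subject of the clause headed by 'told'; is c-commanded by the pronoun; coreference would bind this R-expression — blocked (Principle C).
— Priya: possessor inside the subject DP of the clause headed by 'promised'; does not c-command the pronoun — Principle B does not apply; allowed.
— Sofia: subject of the matrix clause; c-commands the pronoun but lies outside its binding domain — allowed.

Priya, Sofia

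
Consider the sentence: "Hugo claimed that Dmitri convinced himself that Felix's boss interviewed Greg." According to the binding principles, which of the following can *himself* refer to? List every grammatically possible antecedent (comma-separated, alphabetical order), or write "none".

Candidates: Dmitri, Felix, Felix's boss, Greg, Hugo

*himself* is a reflexive; Principle A requires it to be bound within its binding domain — the clause headed by 'convinced'.
— Dmitri: subject of the clause headed by 'convinced'; c-commands the reflexive within its binding domain — allowed (Principle A).
— Felix: possessor inside the subject DP of the clause headed by 'interviewed'; does not c-command the reflexive — cannot bind it (Principle A).
— Felix's boss: subject of the clause headed by 'interviewed'; does not c-command the reflexive — cannot bind it (Principle A).
— Greg: object of the clause headed by 'interviewed'; does not c-command the reflexive — cannot bind it (Principle A).
— Hugo: subject of the matrix clause; c-commands the reflexive but lies outside its binding domain — cannot bind it (Principle A).

Dmitri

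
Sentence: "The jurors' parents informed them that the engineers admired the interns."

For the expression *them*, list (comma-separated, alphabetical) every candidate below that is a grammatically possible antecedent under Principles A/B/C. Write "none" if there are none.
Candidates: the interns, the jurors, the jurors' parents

*them* is a pronoun; Principle B requires it to be free in its binding domain — the matrix clause.
— the interns: object of the clause headed by 'admired'; is c-commanded by the pronoun; coreference would bind this R-expression — blocked (Principle C).
— the jurors: possessor inside the subject DP of the matrix clause; does not c-command the pronoun — Principle B does not apply; allowed.
— the jurors' parents: subject of the matrix clause; c-commands the pronoun within its binding domain — blocked (Principle B).

the jurors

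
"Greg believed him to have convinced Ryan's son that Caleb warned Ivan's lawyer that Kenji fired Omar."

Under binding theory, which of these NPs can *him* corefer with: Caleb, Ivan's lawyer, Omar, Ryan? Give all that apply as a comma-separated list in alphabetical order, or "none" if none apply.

*him* is a pronoun; Principle B requires it to be free in its binding domain — the matrix clause.
— Caleb: subject of the clause headed by 'warned'; is c-commanded by the pronoun; coreference would bind this R-expression — blocked (Principle C).
— Ivan's lawyer: object of the clause headed by 'warned'; is c-commanded by the pronoun; coreference would bind this R-expression — blocked (Principle C).
— Omar: object of the clause headed by 'fired'; is c-commanded by the pronoun; coreference would bind this R-expression — blocked (Principle C).
— Ryan: possessor inside the object DP of the clause headed by 'convinced'; is c-commanded by the pronoun; coreference would bind this R-expression — blocked (Principle C).

none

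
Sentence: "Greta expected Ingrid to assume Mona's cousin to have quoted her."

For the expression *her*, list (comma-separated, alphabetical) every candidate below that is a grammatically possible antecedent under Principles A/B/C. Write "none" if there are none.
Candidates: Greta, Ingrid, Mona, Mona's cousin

*her* is a pronoun; Principle B requires it to be free in its binding domain — the clause headed by 'quoted'.
— Greta: subject of the matrix clause; c-commands the pronoun but lies outside its binding domain — allowed.
— Ingrid: subject of the clause headed by 'assume'; c-commands the pronoun but lies outside its binding domain — allowed.
— Mona: possessor inside the subject DP of the clause headed by 'quoted'; does not c-command the pronoun — Principle B does not apply; allowed.
— Mona's cousin: subject of the clause headed by 'quoted'; c-commands the pronoun within its binding domain — blocked (Principle B).

Greta, Ingrid, Mona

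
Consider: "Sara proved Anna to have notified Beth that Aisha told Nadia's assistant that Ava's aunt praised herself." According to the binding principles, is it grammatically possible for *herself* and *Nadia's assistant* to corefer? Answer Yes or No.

*herself* is a reflexive; Principle A requires it to be bound within its binding domain — the clause headed by 'praised'.
— Nadia's assistant: object of the clause headed by 'told'; c-commands the reflexive but lies outside its binding domain — cannot bind it (Principle A).

No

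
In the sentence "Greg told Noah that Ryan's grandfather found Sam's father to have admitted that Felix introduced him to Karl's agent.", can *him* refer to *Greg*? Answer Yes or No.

Yes

*him* is a pronoun; Principle B requires it to be free in its binding domain — the clause headed by 'introduced'.
— Greg: subject of the matrix clause; c-commands the pronoun but lies outside its binding domain — allowed.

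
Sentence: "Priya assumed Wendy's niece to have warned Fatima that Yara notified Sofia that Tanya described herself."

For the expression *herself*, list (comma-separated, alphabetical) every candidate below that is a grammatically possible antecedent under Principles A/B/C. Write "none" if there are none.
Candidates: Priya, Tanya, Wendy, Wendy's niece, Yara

Tanya

*herself* is a reflexive; Principle A requires it to be bound within its binding domain — the clause headed by 'described'.
— Priya: subject of the matrix clause; c-commands the reflexive but lies outside its binding domain — cannot bind it (Principle A).
— Tanya: subject of the clause headed by 'described'; c-commands the reflexive within its binding domain — allowed (Principle A).
— Wendy: possessor inside the subject DP of the clause headed by 'warned'; does not c-command the reflexive — cannot bind it (Principle A).
— Wendy's niece: subject of the clause headed by 'warned'; c-commands the reflexive but lies outside its binding domain — cannot bind it (Principle A).
— Yara: subject of the clause headed by 'notified'; c-commands the reflexive but lies outside its binding domain — cannot bind it (Principle A).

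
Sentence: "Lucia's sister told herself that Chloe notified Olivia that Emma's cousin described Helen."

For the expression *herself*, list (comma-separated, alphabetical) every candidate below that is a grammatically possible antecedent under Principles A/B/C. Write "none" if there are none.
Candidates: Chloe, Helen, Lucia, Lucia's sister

*herself* is a reflexive; Principle A requires it to be bound within its binding domain — the matrix clause.
— Chloe: subject of the clause headed by 'notified'; does not c-command the reflexive — cannot bind it (Principle A).
— Helen: object of the clause headed by 'described'; does not c-command the reflexive — cannot bind it (Principle A).
— Lucia: possessor inside the subject DP of the matrix clause; does not c-command the reflexive — cannot bind it (Principle A).
— Lucia's sister: subject of the matrix clause; c-commands the reflexive within its binding domain — allowed (Principle A).

Lucia's sister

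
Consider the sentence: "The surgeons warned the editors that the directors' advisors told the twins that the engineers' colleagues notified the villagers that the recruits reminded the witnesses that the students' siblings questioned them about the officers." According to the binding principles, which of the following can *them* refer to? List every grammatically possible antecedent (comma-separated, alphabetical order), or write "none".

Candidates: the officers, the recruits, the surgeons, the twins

*them* is a pronoun; Principle B requires it to be free in its binding domain — the clause headed by 'questioned'.
— the officers: second object of the clause headed by 'questioned'; is c-commanded by the pronoun; coreference would bind this R-expression — blocked (Principle C).
— the recruits: subject of the clause headed by 'reminded'; c-commands the pronoun but lies outside its binding domain — allowed.
— the surgeons: subject of the matrix clause; c-commands the pronoun but lies outside its binding domain — allowed.
— the twins: object of the clause headed by 'told'; c-commands the pronoun but lies outside its binding domain — allowed.

the recruits, the surgeons, the twins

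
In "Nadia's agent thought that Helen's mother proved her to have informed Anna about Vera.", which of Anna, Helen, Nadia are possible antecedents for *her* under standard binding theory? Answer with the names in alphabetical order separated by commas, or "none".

*her* is a pronoun; Principle B requires it to be free in its binding domain — the clause headed by 'proved'.
— Anna: object of the clause headed by 'informed'; is c-commanded by the pronoun; coreference would bind this R-expression — blocked (Principle C).
— Helen: possessor inside the subject DP of the clause headed by 'proved'; does not c-command the pronoun — Principle B does not apply; allowed.
— Nadia: possessor inside the subject DP of the matrix clause; does not c-command the pronoun — Principle B does not apply; allowed.

Helen, Nadia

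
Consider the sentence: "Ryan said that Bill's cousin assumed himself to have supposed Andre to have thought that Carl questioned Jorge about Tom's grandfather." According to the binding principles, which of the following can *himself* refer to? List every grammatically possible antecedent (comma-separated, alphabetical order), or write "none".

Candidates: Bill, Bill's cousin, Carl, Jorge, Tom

*himself* is a reflexive; Principle A requires it to be bound within its binding domain — the clause headed by 'assumed'.
— Bill: possessor inside the subject DP of the clause headed by 'assumed'; does not c-command the reflexive — cannot bind it (Principle A).
— Bill's cousin: subject of the clause headed by 'assumed'; c-commands the reflexive within its binding domain — allowed (Principle A).
— Carl: subject of the clause headed by 'questioned'; does not c-command the reflexive — cannot bind it (Principle A).
— Jorge: object of the clause headed by 'questioned'; does not c-command the reflexive — cannot bind it (Principle A).
— Tom: possessor inside the second object DP of the clause headed by 'questioned'; does not c-command the reflexive — cannot bind it (Principle A).

Bill's cousin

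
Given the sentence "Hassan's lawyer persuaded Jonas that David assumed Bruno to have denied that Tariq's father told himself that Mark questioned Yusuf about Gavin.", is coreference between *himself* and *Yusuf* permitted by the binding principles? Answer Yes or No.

No

*himself* is a reflexive; Principle A requires it to be bound within its binding domain — the clause headed by 'told'.
— Yusuf: object of the clause headed by 'questioned'; does not c-command the reflexive — cannot bind it (Principle A).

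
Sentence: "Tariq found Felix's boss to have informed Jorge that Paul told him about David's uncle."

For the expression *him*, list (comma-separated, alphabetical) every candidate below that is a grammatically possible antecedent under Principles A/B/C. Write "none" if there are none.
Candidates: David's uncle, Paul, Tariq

*him* is a pronoun; Principle B requires it to be free in its binding domain — the clause headed by 'told'.
— David's uncle: second object of the clause headed by 'told'; is c-commanded by the pronoun; coreference would bind this R-expression — blocked (Principle C).
— Paul: subject of the clause headed by 'told'; c-commands the pronoun within its binding domain — blocked (Principle B).
— Tariq: subject of the matrix clause; c-commands the pronoun but lies outside its binding domain — allowed.

Tariq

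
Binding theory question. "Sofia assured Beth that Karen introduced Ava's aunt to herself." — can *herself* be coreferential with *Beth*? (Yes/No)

No

*herself* is a reflexive; Principle A requires it to be bound within its binding domain — the clause headed by 'introduced'.
— Beth: object of the matrix clause; c-commands the reflexive but lies outside its binding domain — cannot bind it (Principle A).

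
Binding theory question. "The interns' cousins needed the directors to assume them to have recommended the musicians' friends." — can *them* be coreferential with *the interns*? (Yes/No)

Yes

*them* is a pronoun; Principle B requires it to be free in its binding domain — the clause headed by 'assume'.
— the interns: possessor inside the subject DP of the matrix clause; does not c-command the pronoun — Principle B does not apply; allowed.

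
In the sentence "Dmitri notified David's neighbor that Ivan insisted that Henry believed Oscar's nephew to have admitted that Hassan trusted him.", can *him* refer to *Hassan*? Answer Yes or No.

No

*him* is a pronoun; Principle B requires it to be free in its binding domain — the clause headed by 'trusted'.
— Hassan: subject of the clause headed by 'trusted'; c-commands the pronoun within its binding domain — blocked (Principle B).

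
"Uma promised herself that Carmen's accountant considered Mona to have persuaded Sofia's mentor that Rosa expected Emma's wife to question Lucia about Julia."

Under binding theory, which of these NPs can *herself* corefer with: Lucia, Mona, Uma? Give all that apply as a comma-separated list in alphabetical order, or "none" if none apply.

Uma

*herself* is a reflexive; Principle A requires it to be bound within its binding domain — the matrix clause.
— Lucia: object of the clause headed by 'question'; does not c-command the reflexive — cannot bind it (Principle A).
— Mona: subject of the clause headed by 'persuaded'; does not c-command the reflexive — cannot bind it (Principle A).
— Uma: subject of the matrix clause; c-commands the reflexive within its binding domain — allowed (Principle A).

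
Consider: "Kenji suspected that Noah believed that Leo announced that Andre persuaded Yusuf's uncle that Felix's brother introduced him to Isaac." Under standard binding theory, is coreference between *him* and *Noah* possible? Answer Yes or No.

*Noah* is an R-expression; Principle C requires it to be free (not bound by any c-commanding expression).
— him: object of the clause headed by 'introduced'; the pronoun does not c-command the R-expression — coreference allowed.

Yes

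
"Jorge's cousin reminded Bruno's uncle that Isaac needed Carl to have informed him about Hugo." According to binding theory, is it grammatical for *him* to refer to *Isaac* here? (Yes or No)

Yes

*Isaac* is an R-expression; Principle C requires it to be free (not bound by any c-commanding expression).
— him: object of the clause headed by 'informed'; the pronoun does not c-command the R-expression — coreference allowed.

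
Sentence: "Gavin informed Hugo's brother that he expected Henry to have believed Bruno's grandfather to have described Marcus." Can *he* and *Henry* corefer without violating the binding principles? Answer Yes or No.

*Henry* is an R-expression; Principle C requires it to be free (not bound by any c-commanding expression).
— he: subject of the clause headed by 'expected'; the pronoun c-commands the R-expression — coreference blocked (Principle C).

No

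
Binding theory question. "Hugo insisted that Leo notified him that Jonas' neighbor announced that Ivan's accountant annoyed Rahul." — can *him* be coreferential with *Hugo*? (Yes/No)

Yes

*him* is a pronoun; Principle B requires it to be free in its binding domain — the clause headed by 'notified'.
— Hugo: subject of the matrix clause; c-commands the pronoun but lies outside its binding domain — allowed.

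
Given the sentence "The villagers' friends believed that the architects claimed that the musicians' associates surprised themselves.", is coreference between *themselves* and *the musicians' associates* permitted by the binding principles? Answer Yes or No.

*themselves* is a reflexive; Principle A requires it to be bound within its binding domain — the clause headed by 'surprised'.
— the musicians' associates: subject of the clause headed by 'surprised'; c-commands the reflexive within its binding domain — allowed (Principle A).

Yes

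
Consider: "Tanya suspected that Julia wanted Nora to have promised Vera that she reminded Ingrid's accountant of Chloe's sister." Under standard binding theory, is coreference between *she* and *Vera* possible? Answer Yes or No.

*Vera* is an R-expression; Principle C requires it to be free (not bound by any c-commanding expression).
— she: subject of the clause headed by 'reminded'; the pronoun does not c-command the R-expression — coreference allowed.

Yes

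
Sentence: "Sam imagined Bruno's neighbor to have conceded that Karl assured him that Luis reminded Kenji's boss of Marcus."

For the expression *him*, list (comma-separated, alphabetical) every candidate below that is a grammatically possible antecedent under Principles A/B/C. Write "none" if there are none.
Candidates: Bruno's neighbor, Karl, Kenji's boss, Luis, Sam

*him* is a pronoun; Principle B requires it to be free in its binding domain — the clause headed by 'assured'.
— Bruno's neighbor: subject of the clause headed by 'conceded'; c-commands the pronoun but lies outside its binding domain — allowed.
— Karl: subject of the clause headed by 'assured'; c-commands the pronoun within its binding domain — blocked (Principle B).
— Kenji's boss: object of the clause headed by 'reminded'; is c-commanded by the pronoun; coreference would bind this R-expression — blocked (Principle C).
— Luis: subject of the clause headed by 'reminded'; is c-commanded by the pronoun; coreference would bind this R-expression — blocked (Principle C).
— Sam: subject of the matrix clause; c-commands the pronoun but lies outside its binding domain — allowed.

Bruno's neighbor, Sam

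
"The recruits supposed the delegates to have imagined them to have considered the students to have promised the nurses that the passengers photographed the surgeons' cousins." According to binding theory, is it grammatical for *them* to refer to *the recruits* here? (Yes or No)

Yes

*the recruits* is an R-expression; Principle C requires it to be free (not bound by any c-commanding expression).
— them: subject of the clause headed by 'considered'; the pronoun does not c-command the R-expression — coreference allowed.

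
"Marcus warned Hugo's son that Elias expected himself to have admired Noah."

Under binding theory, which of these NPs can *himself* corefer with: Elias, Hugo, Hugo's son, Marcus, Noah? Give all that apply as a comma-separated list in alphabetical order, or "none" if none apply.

*himself* is a reflexive; Principle A requires it to be bound within its binding domain — the clause headed by 'expected'.
— Elias: subject of the clause headed by 'expected'; c-commands the reflexive within its binding domain — allowed (Principle A).
— Hugo: possessor inside the object DP of the matrix clause; does not c-command the reflexive — cannot bind it (Principle A).
— Hugo's son: object of the matrix clause; c-commands the reflexive but lies outside its binding domain — cannot bind it (Principle A).
— Marcus: subject of the matrix clause; c-commands the reflexive but lies outside its binding domain — cannot bind it (Principle A).
— Noah: object of the clause headed by 'admired'; does not c-command the reflexive — cannot bind it (Principle A).

Elias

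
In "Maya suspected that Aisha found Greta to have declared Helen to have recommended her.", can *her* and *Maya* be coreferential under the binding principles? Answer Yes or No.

*Maya* is an R-expression; Principle C requires it to be free (not bound by any c-commanding expression).
— her: object of the clause headed by 'recommended'; the pronoun does not c-command the R-expression — coreference allowed.

Yes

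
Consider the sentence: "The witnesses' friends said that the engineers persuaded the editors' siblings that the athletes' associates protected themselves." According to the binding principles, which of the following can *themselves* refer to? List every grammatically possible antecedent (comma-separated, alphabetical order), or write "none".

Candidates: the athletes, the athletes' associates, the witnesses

*themselves* is a reflexive; Principle A requires it to be bound within its binding domain — the clause headed by 'protected'.
— the athletes: possessor inside the subject DP of the clause headed by 'protected'; does not c-command the reflexive — cannot bind it (Principle A).
— the athletes' associates: subject of the clause headed by 'protected'; c-commands the reflexive within its binding domain — allowed (Principle A).
— the witnesses: possessor inside the subject DP of the matrix clause; does not c-command the reflexive — cannot bind it (Principle A).

the athletes' associates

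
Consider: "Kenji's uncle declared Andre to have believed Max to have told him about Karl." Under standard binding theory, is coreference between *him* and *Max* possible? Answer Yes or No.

*Max* is an R-expression; Principle C requires it to be free (not bound by any c-commanding expression).
— him: object of the clause headed by 'told'; the R-expression locally c-commands the pronoun — coreference blocked (Principle B on the pronoun).

No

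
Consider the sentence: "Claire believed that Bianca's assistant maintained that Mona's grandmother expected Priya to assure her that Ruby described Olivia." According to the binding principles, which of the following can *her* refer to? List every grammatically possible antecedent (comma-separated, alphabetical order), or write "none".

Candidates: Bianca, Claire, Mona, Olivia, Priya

Bianca, Claire, Mona

*her* is a pronoun; Principle B requires it to be free in its binding domain — the clause headed by 'assure'.
— Bianca: possessor inside the subject DP of the clause headed by 'maintained'; does not c-command the pronoun — Principle B does not apply; allowed.
— Claire: subject of the matrix clause; c-commands the pronoun but lies outside its binding domain — allowed.
— Mona: possessor inside the subject DP of the clause headed by 'expected'; does not c-command the pronoun — Principle B does not apply; allowed.
— Olivia: object of the clause headed by 'described'; is c-commanded by the pronoun; coreference would bind this R-expression — blocked (Principle C).
— Priya: subject of the clause headed by 'assure'; c-commands the pronoun within its binding domain — blocked (Principle B).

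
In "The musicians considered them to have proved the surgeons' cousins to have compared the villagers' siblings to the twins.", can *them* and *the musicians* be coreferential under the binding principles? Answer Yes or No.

No

*the musicians* is an R-expression; Principle C requires it to be free (not bound by any c-commanding expression).
— them: subject of the clause headed by 'proved'; the R-expression locally c-commands the pronoun — coreference blocked (Principle B on the pronoun).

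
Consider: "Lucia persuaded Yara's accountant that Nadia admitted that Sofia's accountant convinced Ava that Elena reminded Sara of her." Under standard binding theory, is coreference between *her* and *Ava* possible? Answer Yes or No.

Yes

*Ava* is an R-expression; Principle C requires it to be free (not bound by any c-commanding expression).
— her: second object of the clause headed by 'reminded'; the pronoun does not c-command the R-expression — coreference allowed.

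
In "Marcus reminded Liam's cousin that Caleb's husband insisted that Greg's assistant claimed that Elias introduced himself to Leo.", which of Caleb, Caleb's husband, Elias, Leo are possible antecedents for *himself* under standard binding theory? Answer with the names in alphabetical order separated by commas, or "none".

*himself* is a reflexive; Principle A requires it to be bound within its binding domain — the clause headed by 'introduced'.
— Caleb: possessor inside the subject DP of the clause headed by 'insisted'; does not c-command the reflexive — cannot bind it (Principle A).
— Caleb's husband: subject of the clause headed by 'insisted'; c-commands the reflexive but lies outside its binding domain — cannot bind it (Principle A).
— Elias: subject of the clause headed by 'introduced'; c-commands the reflexive within its binding domain — allowed (Principle A).
— Leo: second object of the clause headed by 'introduced'; does not c-command the reflexive — cannot bind it (Principle A).

Elias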